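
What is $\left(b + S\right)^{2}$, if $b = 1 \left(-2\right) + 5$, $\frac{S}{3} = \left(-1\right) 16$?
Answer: $2025$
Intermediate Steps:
$S = -48$ ($S = 3 \left(\left(-1\right) 16\right) = 3 \left(-16\right) = -48$)
$b = 3$ ($b = -2 + 5 = 3$)
$\left(b + S\right)^{2} = \left(3 - 48\right)^{2} = \left(-45\right)^{2} = 2025$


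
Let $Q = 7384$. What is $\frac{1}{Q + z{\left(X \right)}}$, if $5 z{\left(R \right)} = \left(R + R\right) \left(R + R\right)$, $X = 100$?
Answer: $\frac{1}{15384} \approx 6.5003 \cdot 10^{-5}$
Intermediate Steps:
$z{\left(R \right)} = \frac{4 R^{2}}{5}$ ($z{\left(R \right)} = \frac{\left(R + R\right) \left(R + R\right)}{5} = \frac{2 R 2 R}{5} = \frac{4 R^{2}}{5}$)
$\frac{1}{Q + z{\left(X \right)}} = \frac{1}{7384 + \frac{4 \cdot 100^{2}}{5}} = \frac{1}{7384 + \frac{4}{5} \cdot 10000} = \frac{1}{7384 + 8000} = \frac{1}{15384}$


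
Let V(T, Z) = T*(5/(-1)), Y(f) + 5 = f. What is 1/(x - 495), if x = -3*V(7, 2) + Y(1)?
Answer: -1/394 ≈ -0.0025381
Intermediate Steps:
Y(f) = -5 + f
V(T, Z) = -5*T (V(T, Z) = T*(5*(-1)) = T*(-5) = -5*T)
x = 101 (x = -(-15)*7 + (-5 + 1) = -3*(-35) - 4 = 105 - 4 = 101)
1/(x - 495) = 1/(101 - 495) = 1/(-394) = -1/394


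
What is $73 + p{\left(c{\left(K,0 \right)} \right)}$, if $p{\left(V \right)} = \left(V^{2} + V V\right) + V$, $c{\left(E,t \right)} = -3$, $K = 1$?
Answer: $88$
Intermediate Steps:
$p{\left(V \right)} = V + 2 V^{2}$ ($p{\left(V \right)} = \left(V^{2} + V^{2}\right) + V = 2 V^{2} + V = V + 2 V^{2}$)
$73 + p{\left(c{\left(K,0 \right)} \right)} = 73 - 3 \left(1 + 2 \left(-3\right)\right) = 73 - 3 \left(1 - 6\right) = 73 - -15 = 73 + 15 = 88$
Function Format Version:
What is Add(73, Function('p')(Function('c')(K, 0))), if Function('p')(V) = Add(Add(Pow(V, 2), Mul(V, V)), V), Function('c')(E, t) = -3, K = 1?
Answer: 88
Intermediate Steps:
Function('p')(V) = Add(V, Mul(2, Pow(V, 2))) (Function('p')(V) = Add(Add(Pow(V, 2), Pow(V, 2)), V) = Add(Mul(2, Pow(V, 2)), V) = Add(V, Mul(2, Pow(V, 2))))
Add(73, Function('p')(Function('c')(K, 0))) = Add(73, Mul(-3, Add(1, Mul(2, -3)))) = Add(73, Mul(-3, Add(1, -6))) = Add(73, Mul(-3, -5)) = Add(73, 15) = 88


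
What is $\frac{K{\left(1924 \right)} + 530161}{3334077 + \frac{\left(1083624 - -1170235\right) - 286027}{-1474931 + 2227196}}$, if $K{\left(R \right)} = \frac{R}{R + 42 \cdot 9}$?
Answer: $\frac{51004927178705}{320759580441643} \approx 0.15901$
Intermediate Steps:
$K{\left(R \right)} = \frac{R}{378 + R}$ ($K{\left(R \right)} = \frac{R}{R + 378} = \frac{R}{378 + R}$)
$\frac{K{\left(1924 \right)} + 530161}{3334077 + \frac{\left(1083624 - -1170235\right) - 286027}{-1474931 + 2227196}} = \frac{\frac{1924}{378 + 1924} + 530161}{3334077 + \frac{\left(1083624 - -1170235\right) - 286027}{-1474931 + 2227196}} = \frac{\frac{1924}{2302} + 530161}{3334077 + \frac{\left(1083624 + 1170235\right) - 286027}{752265}} = \frac{1924 \cdot \frac{1}{2302} + 530161}{3334077 + \left(2253859 - 286027\right) \frac{1}{752265}} = \frac{\frac{962}{1151} + 530161}{3334077 + 1967832 \cdot \frac{1}{752265}} = \frac{610216273}{1151 \left(3334077 + \frac{218648}{83585}\right)} = \frac{610216273}{1151 \cdot \frac{278679044693}{83585}} = \frac{610216273}{1151} \cdot \frac{83585}{278679044693} = \frac{51004927178705}{320759580441643}$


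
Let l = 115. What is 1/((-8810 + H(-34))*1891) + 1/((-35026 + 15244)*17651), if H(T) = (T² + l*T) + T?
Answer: -30925325/638164879425423 ≈ -4.8460e-8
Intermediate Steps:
H(T) = T² + 116*T (H(T) = (T² + 115*T) + T = T² + 116*T)
1/((-8810 + H(-34))*1891) + 1/((-35026 + 15244)*17651) = 1/(-8810 - 34*(116 - 34)*1891) + 1/((-35026 + 15244)*17651) = (1/1891)/(-8810 - 34*82) + (1/17651)/(-19782) = (1/1891)/(-8810 - 2788) - 1/19782*1/17651 = (1/1891)/(-11598) - 1/349172082 = -1/11598*1/1891 - 1/349172082 = -1/21931818 - 1/349172082 = -30925325/638164879425423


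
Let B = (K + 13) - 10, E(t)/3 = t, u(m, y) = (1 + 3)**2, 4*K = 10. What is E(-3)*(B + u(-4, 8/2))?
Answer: -387/2 ≈ -193.50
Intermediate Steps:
K = 5/2 (K = (1/4)*10 = 5/2 ≈ 2.5000)
u(m, y) = 16 (u(m, y) = 4**2 = 16)
E(t) = 3*t
B = 11/2 (B = (5/2 + 13) - 10 = 31/2 - 10 = 11/2 ≈ 5.5000)
E(-3)*(B + u(-4, 8/2)) = (3*(-3))*(11/2 + 16) = -9*43/2 = -387/2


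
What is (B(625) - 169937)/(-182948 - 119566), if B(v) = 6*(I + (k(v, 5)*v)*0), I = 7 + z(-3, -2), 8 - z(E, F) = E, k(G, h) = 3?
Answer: 169829/302514 ≈ 0.56139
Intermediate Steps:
z(E, F) = 8 - E
I = 18 (I = 7 + (8 - 1*(-3)) = 7 + (8 + 3) = 7 + 11 = 18)
B(v) = 108 (B(v) = 6*(18 + (3*v)*0) = 6*(18 + 0) = 6*18 = 108)
(B(625) - 169937)/(-182948 - 119566) = (108 - 169937)/(-182948 - 119566) = -169829/(-302514) = -169829*(-1/302514) = 169829/302514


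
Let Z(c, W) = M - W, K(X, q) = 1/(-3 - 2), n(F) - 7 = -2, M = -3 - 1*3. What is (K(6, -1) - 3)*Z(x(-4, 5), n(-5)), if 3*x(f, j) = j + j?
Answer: 176/5 ≈ 35.200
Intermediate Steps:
x(f, j) = 2*j/3 (x(f, j) = (j + j)/3 = (2*j)/3 = 2*j/3)
M = -6 (M = -3 - 3 = -6)
n(F) = 5 (n(F) = 7 - 2 = 5)
K(X, q) = -⅕ (K(X, q) = 1/(-5) = -⅕)
Z(c, W) = -6 - W
(K(6, -1) - 3)*Z(x(-4, 5), n(-5)) = (-⅕ - 3)*(-6 - 1*5) = -16*(-6 - 5)/5 = -16/5*(-11) = 176/5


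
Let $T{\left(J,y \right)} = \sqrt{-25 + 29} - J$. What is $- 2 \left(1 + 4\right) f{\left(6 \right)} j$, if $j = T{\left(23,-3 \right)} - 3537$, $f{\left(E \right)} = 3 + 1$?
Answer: $142320$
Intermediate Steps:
$f{\left(E \right)} = 4$
$T{\left(J,y \right)} = 2 - J$ ($T{\left(J,y \right)} = \sqrt{4} - J = 2 - J$)
$j = -3558$ ($j = \left(2 - 23\right) - 3537 = -21 - 3537 = -3558$)
$- 2 \left(1 + 4\right) f{\left(6 \right)} j = - 2 \left(1 + 4\right) 4 \left(-3558\right) = - 2 \cdot 5 \cdot 4 \left(-3558\right) = \left(-2\right) 20 \left(-3558\right) = \left(-40\right) \left(-3558\right) = 142320$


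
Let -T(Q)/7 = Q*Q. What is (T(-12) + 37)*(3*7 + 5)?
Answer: -25246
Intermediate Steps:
T(Q) = -7*Q**2 (T(Q) = -7*Q*Q = -7*Q**2)
(T(-12) + 37)*(3*7 + 5) = (-7*(-12)**2 + 37)*(3*7 + 5) = (-7*144 + 37)*(21 + 5) = (-1008 + 37)*26 = -971*26 = -25246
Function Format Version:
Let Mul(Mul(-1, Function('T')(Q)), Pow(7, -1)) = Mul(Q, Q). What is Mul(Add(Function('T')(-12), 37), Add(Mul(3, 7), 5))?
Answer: -25246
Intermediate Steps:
Function('T')(Q) = Mul(-7, Pow(Q, 2)) (Function('T')(Q) = Mul(-7, Mul(Q, Q)) = Mul(-7, Pow(Q, 2)))
Mul(Add(Function('T')(-12), 37), Add(Mul(3, 7), 5)) = Mul(Add(Mul(-7, Pow(-12, 2)), 37), Add(Mul(3, 7), 5)) = Mul(Add(Mul(-7, 144), 37), Add(21, 5)) = Mul(Add(-1008, 37), 26) = Mul(-971, 26) = -25246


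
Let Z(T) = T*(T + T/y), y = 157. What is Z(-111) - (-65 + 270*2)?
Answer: 1872143/157 ≈ 11924.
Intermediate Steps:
Z(T) = 158*T**2/157 (Z(T) = T*(T + T/157) = T*(158*T/157) = 158*T**2/157)
Z(-111) - (-65 + 270*2) = (158/157)*(-111)**2 - (-65 + 270*2) = (158/157)*12321 - (-65 + 540) = 1946718/157 - 1*475 = 1946718/157 - 475 = 1872143/157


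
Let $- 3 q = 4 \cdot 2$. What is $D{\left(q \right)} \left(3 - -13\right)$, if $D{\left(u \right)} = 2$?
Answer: $32$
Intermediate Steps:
$q = - \frac{8}{3}$ ($q = - \frac{4 \cdot 2}{3} = \left(- \frac{1}{3}\right) 8 = - \frac{8}{3} \approx -2.6667$)
$D{\left(q \right)} \left(3 - -13\right) = 2 \left(3 - -13\right) = 2 \left(3 + 13\right) = 2 \cdot 16 = 32$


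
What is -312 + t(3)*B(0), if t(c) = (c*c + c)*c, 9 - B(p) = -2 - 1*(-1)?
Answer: 48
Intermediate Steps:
B(p) = 10 (B(p) = 9 - (-2 - 1*(-1)) = 9 - (-2 + 1) = 9 - 1*(-1) = 9 + 1 = 10)
t(c) = c*(c + c**2) (t(c) = (c**2 + c)*c = (c + c**2)*c = c*(c + c**2))
-312 + t(3)*B(0) = -312 + (3**2*(1 + 3))*10 = -312 + (9*4)*10 = -312 + 36*10 = -312 + 360 = 48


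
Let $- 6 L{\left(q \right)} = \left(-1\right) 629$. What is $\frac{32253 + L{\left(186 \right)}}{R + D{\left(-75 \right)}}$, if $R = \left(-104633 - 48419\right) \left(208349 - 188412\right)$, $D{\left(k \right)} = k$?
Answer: $- \frac{194147}{18308386794} \approx -1.0604 \cdot 10^{-5}$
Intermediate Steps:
$L{\left(q \right)} = \frac{629}{6}$ ($L{\left(q \right)} = - \frac{\left(-1\right) 629}{6} = \left(- \frac{1}{6}\right) \left(-629\right) = \frac{629}{6}$)
$R = -3051397724$ ($R = \left(-153052\right) 19937 = -3051397724$)
$\frac{32253 + L{\left(186 \right)}}{R + D{\left(-75 \right)}} = \frac{32253 + \frac{629}{6}}{-3051397724 - 75} = \frac{194147}{6 \left(-3051397799\right)} = \frac{194147}{6} \left(- \frac{1}{3051397799}\right) = - \frac{194147}{18308386794}$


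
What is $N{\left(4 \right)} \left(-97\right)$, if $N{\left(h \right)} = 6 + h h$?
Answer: $-2134$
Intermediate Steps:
$N{\left(h \right)} = 6 + h^{2}$
$N{\left(4 \right)} \left(-97\right) = \left(6 + 4^{2}\right) \left(-97\right) = \left(6 + 16\right) \left(-97\right) = 22 \left(-97\right) = -2134$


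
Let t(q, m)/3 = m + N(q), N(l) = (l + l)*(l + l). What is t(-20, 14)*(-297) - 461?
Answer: -1438535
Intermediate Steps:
N(l) = 4*l² (N(l) = (2*l)*(2*l) = 4*l²)
t(q, m) = 3*m + 12*q² (t(q, m) = 3*(m + 4*q²) = 3*m + 12*q²)
t(-20, 14)*(-297) - 461 = (3*14 + 12*(-20)²)*(-297) - 461 = (42 + 12*400)*(-297) - 461 = (42 + 4800)*(-297) - 461 = 4842*(-297) - 461 = -1438074 - 461 = -1438535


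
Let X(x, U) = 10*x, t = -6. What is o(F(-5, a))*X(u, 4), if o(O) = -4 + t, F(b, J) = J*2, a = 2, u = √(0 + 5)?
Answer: -100*√5 ≈ -223.61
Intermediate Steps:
u = √5 ≈ 2.2361
F(b, J) = 2*J
o(O) = -10 (o(O) = -4 - 6 = -10)
o(F(-5, a))*X(u, 4) = -100*√5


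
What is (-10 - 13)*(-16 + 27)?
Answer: -253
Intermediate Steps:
(-10 - 13)*(-16 + 27) = -23*11 = -253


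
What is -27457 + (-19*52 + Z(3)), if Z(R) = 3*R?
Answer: -28436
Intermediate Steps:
-27457 + (-19*52 + Z(3)) = -27457 + (-19*52 + 3*3) = -27457 + (-988 + 9) = -27457 - 979 = -28436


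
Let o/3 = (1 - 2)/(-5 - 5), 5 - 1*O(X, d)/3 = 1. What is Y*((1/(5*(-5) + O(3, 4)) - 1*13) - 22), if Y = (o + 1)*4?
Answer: -912/5 ≈ -182.40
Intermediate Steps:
O(X, d) = 12 (O(X, d) = 15 - 3*1 = 15 - 3 = 12)
o = 3/10 (o = 3*((1 - 2)/(-5 - 5)) = 3*(-1/(-10)) = 3*(-1*(-⅒)) = 3*(⅒) = 3/10 ≈ 0.30000)
Y = 26/5 (Y = (3/10 + 1)*4 = (13/10)*4 = 26/5 ≈ 5.2000)
Y*((1/(5*(-5) + O(3, 4)) - 1*13) - 22) = 26*((1/(5*(-5) + 12) - 1*13) - 22)/5 = 26*((1/(-25 + 12) - 13) - 22)/5 = 26*((1/(-13) - 13) - 22)/5 = 26*((-1/13 - 13) - 22)/5 = 26*(-170/13 - 22)/5 = (26/5)*(-456/13) = -912/5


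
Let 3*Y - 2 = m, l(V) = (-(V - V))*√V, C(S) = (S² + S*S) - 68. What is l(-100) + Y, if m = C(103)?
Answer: 21152/3 ≈ 7050.7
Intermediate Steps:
C(S) = -68 + 2*S² (C(S) = (S² + S²) - 68 = 2*S² - 68 = -68 + 2*S²)
m = 21150 (m = -68 + 2*103² = -68 + 2*10609 = -68 + 21218 = 21150)
l(V) = 0 (l(V) = (-1*0)*√V = 0*√V = 0)
Y = 21152/3 (Y = ⅔ + (⅓)*21150 = ⅔ + 7050 = 21152/3 ≈ 7050.7)
l(-100) + Y = 0 + 21152/3 = 21152/3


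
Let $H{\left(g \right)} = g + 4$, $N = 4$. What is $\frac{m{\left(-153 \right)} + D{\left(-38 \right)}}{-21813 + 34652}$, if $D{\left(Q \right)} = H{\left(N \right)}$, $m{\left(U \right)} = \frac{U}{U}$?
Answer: $\frac{9}{12839} \approx 0.00070099$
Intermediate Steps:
$m{\left(U \right)} = 1$
$H{\left(g \right)} = 4 + g$
$D{\left(Q \right)} = 8$ ($D{\left(Q \right)} = 4 + 4 = 8$)
$\frac{m{\left(-153 \right)} + D{\left(-38 \right)}}{-21813 + 34652} = \frac{1 + 8}{-21813 + 34652} = \frac{9}{12839}$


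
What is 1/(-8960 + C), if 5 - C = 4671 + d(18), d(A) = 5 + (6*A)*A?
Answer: -1/15575 ≈ -6.4205e-5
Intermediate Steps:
d(A) = 5 + 6*A²
C = -6615 (C = 5 - (4671 + (5 + 6*18²)) = 5 - (4671 + (5 + 6*324)) = 5 - (4671 + (5 + 1944)) = 5 - (4671 + 1949) = 5 - 1*6620 = 5 - 6620 = -6615)
1/(-8960 + C) = 1/(-8960 - 6615) = 1/(-15575) = -1/15575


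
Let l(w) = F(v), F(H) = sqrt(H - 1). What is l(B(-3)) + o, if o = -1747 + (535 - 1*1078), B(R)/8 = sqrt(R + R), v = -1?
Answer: -2290 + I*sqrt(2) ≈ -2290.0 + 1.4142*I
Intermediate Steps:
B(R) = 8*sqrt(2)*sqrt(R) (B(R) = 8*sqrt(R + R) = 8*sqrt(2*R) = 8*(sqrt(2)*sqrt(R)) = 8*sqrt(2)*sqrt(R))
F(H) = sqrt(-1 + H)
l(w) = I*sqrt(2) (l(w) = sqrt(-1 - 1) = sqrt(-2) = I*sqrt(2))
o = -2290 (o = -1747 + (535 - 1078) = -1747 - 543 = -2290)
l(B(-3)) + o = I*sqrt(2) - 2290 = -2290 + I*sqrt(2)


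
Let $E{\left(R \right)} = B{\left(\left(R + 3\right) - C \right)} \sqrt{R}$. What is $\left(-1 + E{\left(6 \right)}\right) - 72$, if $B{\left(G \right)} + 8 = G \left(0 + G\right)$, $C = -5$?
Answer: $-73 + 188 \sqrt{6} \approx 387.5$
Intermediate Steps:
$B{\left(G \right)} = -8 + G^{2}$ ($B{\left(G \right)} = -8 + G \left(0 + G\right) = -8 + G G = -8 + G^{2}$)
$E{\left(R \right)} = \sqrt{R} \left(-8 + \left(8 + R\right)^{2}\right)$ ($E{\left(R \right)} = \left(-8 + \left(\left(R + 3\right) - -5\right)^{2}\right) \sqrt{R} = \left(-8 + \left(\left(3 + R\right) + 5\right)^{2}\right) \sqrt{R} = \left(-8 + \left(8 + R\right)^{2}\right) \sqrt{R} = \sqrt{R} \left(-8 + \left(8 + R\right)^{2}\right)$)
$\left(-1 + E{\left(6 \right)}\right) - 72 = \left(-1 + \sqrt{6} \left(-8 + \left(8 + 6\right)^{2}\right)\right) - 72 = \left(-1 + \sqrt{6} \left(-8 + 14^{2}\right)\right) - 72 = \left(-1 + \sqrt{6} \left(-8 + 196\right)\right) - 72 = \left(-1 + \sqrt{6} \cdot 188\right) - 72 = \left(-1 + 188 \sqrt{6}\right) - 72 = -73 + 188 \sqrt{6}$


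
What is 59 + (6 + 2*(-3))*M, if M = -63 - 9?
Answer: 59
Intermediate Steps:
M = -72
59 + (6 + 2*(-3))*M = 59 + (6 + 2*(-3))*(-72) = 59 + (6 - 6)*(-72) = 59 + 0*(-72) = 59 + 0 = 59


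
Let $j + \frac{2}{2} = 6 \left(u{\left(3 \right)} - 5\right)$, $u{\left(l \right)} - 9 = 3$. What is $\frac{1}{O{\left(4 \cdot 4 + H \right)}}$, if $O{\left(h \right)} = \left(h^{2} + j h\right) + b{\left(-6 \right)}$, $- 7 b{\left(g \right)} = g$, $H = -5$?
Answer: $\frac{7}{4010} \approx 0.0017456$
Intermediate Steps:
$u{\left(l \right)} = 12$ ($u{\left(l \right)} = 9 + 3 = 12$)
$b{\left(g \right)} = - \frac{g}{7}$
$j = 41$ ($j = -1 + 6 \left(12 - 5\right) = -1 + 6 \cdot 7 = -1 + 42 = 41$)
$O{\left(h \right)} = \frac{6}{7} + h^{2} + 41 h$ ($O{\left(h \right)} = \left(h^{2} + 41 h\right) - - \frac{6}{7} = \left(h^{2} + 41 h\right) + \frac{6}{7} = \frac{6}{7} + h^{2} + 41 h$)
$\frac{1}{O{\left(4 \cdot 4 + H \right)}} = \frac{1}{\frac{6}{7} + \left(4 \cdot 4 - 5\right)^{2} + 41 \left(4 \cdot 4 - 5\right)} = \frac{1}{\frac{6}{7} + \left(16 - 5\right)^{2} + 41 \left(16 - 5\right)} = \frac{1}{\frac{6}{7} + 11^{2} + 41 \cdot 11} = \frac{1}{\frac{6}{7} + 121 + 451} = \frac{1}{\frac{4010}{7}} = \frac{7}{4010}$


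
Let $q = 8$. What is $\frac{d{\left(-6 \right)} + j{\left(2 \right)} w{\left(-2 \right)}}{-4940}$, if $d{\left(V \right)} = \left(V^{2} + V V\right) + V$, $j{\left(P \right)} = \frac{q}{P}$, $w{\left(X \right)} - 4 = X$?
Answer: $- \frac{37}{2470} \approx -0.01498$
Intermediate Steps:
$w{\left(X \right)} = 4 + X$
$j{\left(P \right)} = \frac{8}{P}$
$d{\left(V \right)} = V + 2 V^{2}$ ($d{\left(V \right)} = \left(V^{2} + V^{2}\right) + V = 2 V^{2} + V = V + 2 V^{2}$)
$\frac{d{\left(-6 \right)} + j{\left(2 \right)} w{\left(-2 \right)}}{-4940} = \frac{- 6 \left(1 + 2 \left(-6\right)\right) + \frac{8}{2} \left(4 - 2\right)}{-4940} = \left(- 6 \left(1 - 12\right) + 8 \cdot \frac{1}{2} \cdot 2\right) \left(- \frac{1}{4940}\right) = \left(\left(-6\right) \left(-11\right) + 4 \cdot 2\right) \left(- \frac{1}{4940}\right) = \left(66 + 8\right) \left(- \frac{1}{4940}\right) = 74 \left(- \frac{1}{4940}\right) = - \frac{37}{2470}$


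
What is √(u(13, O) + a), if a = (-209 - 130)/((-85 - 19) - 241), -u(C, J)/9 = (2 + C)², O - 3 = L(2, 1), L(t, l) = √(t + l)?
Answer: I*√26767630/115 ≈ 44.989*I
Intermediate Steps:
L(t, l) = √(l + t)
O = 3 + √3 (O = 3 + √(1 + 2) = 3 + √3 ≈ 4.7320)
u(C, J) = -9*(2 + C)²
a = 113/115 (a = -339/(-104 - 241) = -339/(-345) = -339*(-1/345) = 113/115 ≈ 0.98261)
√(u(13, O) + a) = √(-9*(2 + 13)² + 113/115) = √(-9*15² + 113/115) = √(-9*225 + 113/115) = √(-2025 + 113/115) = √(-232762/115) = I*√26767630/115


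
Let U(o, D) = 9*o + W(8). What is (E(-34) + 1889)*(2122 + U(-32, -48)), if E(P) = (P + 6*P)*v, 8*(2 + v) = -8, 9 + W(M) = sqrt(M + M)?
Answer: 4760887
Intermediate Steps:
W(M) = -9 + sqrt(2)*sqrt(M) (W(M) = -9 + sqrt(M + M) = -9 + sqrt(2*M) = -9 + sqrt(2)*sqrt(M))
v = -3 (v = -2 + (1/8)*(-8) = -2 - 1 = -3)
E(P) = -21*P (E(P) = (P + 6*P)*(-3) = (7*P)*(-3) = -21*P)
U(o, D) = -5 + 9*o (U(o, D) = 9*o + (-9 + sqrt(2)*sqrt(8)) = 9*o + (-9 + sqrt(2)*(2*sqrt(2))) = 9*o + (-9 + 4) = 9*o - 5 = -5 + 9*o)
(E(-34) + 1889)*(2122 + U(-32, -48)) = (-21*(-34) + 1889)*(2122 + (-5 + 9*(-32))) = (714 + 1889)*(2122 + (-5 - 288)) = 2603*(2122 - 293) = 2603*1829 = 4760887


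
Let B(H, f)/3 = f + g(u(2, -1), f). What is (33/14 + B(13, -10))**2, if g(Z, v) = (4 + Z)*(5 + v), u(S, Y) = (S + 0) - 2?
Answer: 1505529/196 ≈ 7681.3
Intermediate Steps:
u(S, Y) = -2 + S (u(S, Y) = S - 2 = -2 + S)
B(H, f) = 60 + 15*f (B(H, f) = 3*(f + (20 + 4*f + 5*(-2 + 2) + (-2 + 2)*f)) = 3*(f + (20 + 4*f + 5*0 + 0*f)) = 3*(f + (20 + 4*f + 0 + 0)) = 3*(f + (20 + 4*f)) = 3*(20 + 5*f) = 60 + 15*f)
(33/14 + B(13, -10))**2 = (33/14 + (60 + 15*(-10)))**2 = (33*(1/14) + (60 - 150))**2 = (33/14 - 90)**2 = (-1227/14)**2 = 1505529/196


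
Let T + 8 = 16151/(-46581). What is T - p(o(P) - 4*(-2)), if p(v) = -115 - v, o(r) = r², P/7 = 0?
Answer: 5340664/46581 ≈ 114.65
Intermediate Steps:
P = 0 (P = 7*0 = 0)
T = -388799/46581 (T = -8 + 16151/(-46581) = -8 + 16151*(-1/46581) = -8 - 16151/46581 = -388799/46581 ≈ -8.3467)
T - p(o(P) - 4*(-2)) = -388799/46581 - (-115 - (0² - 4*(-2))) = -388799/46581 - (-115 - (0 + 8)) = -388799/46581 - (-115 - 1*8) = -388799/46581 - (-115 - 8) = -388799/46581 - 1*(-123) = -388799/46581 + 123 = 5340664/46581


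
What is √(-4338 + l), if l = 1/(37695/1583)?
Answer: I*√6163861031265/37695 ≈ 65.863*I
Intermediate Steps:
l = 1583/37695 (l = 1/(37695*(1/1583)) = 1/(37695/1583) = 1583/37695 ≈ 0.041995)
√(-4338 + l) = √(-4338 + 1583/37695) = √(-163519327/37695) = I*√6163861031265/37695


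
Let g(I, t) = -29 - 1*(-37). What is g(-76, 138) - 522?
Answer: -514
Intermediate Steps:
g(I, t) = 8 (g(I, t) = -29 + 37 = 8)
g(-76, 138) - 522 = 8 - 522 = -514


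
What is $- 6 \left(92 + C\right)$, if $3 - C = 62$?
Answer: $-198$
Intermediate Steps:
$C = -59$ ($C = 3 - 62 = -59$)
$- 6 \left(92 + C\right) = - 6 \left(92 - 59\right) = \left(-6\right) 33 = -198$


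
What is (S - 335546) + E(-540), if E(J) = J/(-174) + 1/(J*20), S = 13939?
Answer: -100726340429/313200 ≈ -3.2160e+5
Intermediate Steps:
E(J) = -J/174 + 1/(20*J) (E(J) = J*(-1/174) + (1/20)/J = -J/174 + 1/(20*J))
(S - 335546) + E(-540) = (13939 - 335546) + (-1/174*(-540) + (1/20)/(-540)) = -321607 + (90/29 + (1/20)*(-1/540)) = -321607 + (90/29 - 1/10800) = -321607 + 971971/313200 = -100726340429/313200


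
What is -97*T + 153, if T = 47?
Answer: -4406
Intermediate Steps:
-97*T + 153 = -97*47 + 153 = -4559 + 153 = -4406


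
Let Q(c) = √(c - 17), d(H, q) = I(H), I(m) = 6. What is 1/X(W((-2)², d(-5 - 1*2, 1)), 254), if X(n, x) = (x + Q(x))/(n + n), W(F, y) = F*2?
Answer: 4064/64279 - 16*√237/64279 ≈ 0.059392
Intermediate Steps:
d(H, q) = 6
Q(c) = √(-17 + c)
W(F, y) = 2*F
X(n, x) = (x + √(-17 + x))/(2*n) (X(n, x) = (x + √(-17 + x))/(n + n) = (x + √(-17 + x))/((2*n)) = (x + √(-17 + x))*(1/(2*n)) = (x + √(-17 + x))/(2*n))
1/X(W((-2)², d(-5 - 1*2, 1)), 254) = 1/((254 + √(-17 + 254))/(2*((2*(-2)²)))) = 1/((254 + √237)/(2*((2*4)))) = 1/((½)*(254 + √237)/8) = 1/((½)*(⅛)*(254 + √237)) = 1/(127/8 + √237/16)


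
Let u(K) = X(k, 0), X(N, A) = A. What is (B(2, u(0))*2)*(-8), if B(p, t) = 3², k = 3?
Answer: -144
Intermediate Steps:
u(K) = 0
B(p, t) = 9
(B(2, u(0))*2)*(-8) = (9*2)*(-8) = 18*(-8) = -144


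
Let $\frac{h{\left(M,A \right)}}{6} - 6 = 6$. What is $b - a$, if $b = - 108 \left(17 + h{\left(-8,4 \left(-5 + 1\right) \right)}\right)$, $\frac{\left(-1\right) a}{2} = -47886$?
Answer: $-105384$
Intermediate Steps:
$h{\left(M,A \right)} = 72$ ($h{\left(M,A \right)} = 36 + 6 \cdot 6 = 36 + 36 = 72$)
$a = 95772$ ($a = \left(-2\right) \left(-47886\right) = 95772$)
$b = -9612$ ($b = - 108 \left(17 + 72\right) = \left(-108\right) 89 = -9612$)
$b - a = -9612 - 95772 = -105384$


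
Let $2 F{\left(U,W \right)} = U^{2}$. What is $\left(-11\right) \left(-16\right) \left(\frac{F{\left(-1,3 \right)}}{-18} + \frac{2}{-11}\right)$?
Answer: $- \frac{332}{9} \approx -36.889$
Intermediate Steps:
$F{\left(U,W \right)} = \frac{U^{2}}{2}$
$\left(-11\right) \left(-16\right) \left(\frac{F{\left(-1,3 \right)}}{-18} + \frac{2}{-11}\right) = \left(-11\right) \left(-16\right) \left(\frac{\frac{1}{2} \left(-1\right)^{2}}{-18} + \frac{2}{-11}\right) = 176 \left(\frac{1}{2} \cdot 1 \left(- \frac{1}{18}\right) + 2 \left(- \frac{1}{11}\right)\right) = 176 \left(\frac{1}{2} \left(- \frac{1}{18}\right) - \frac{2}{11}\right) = 176 \left(- \frac{1}{36} - \frac{2}{11}\right) = 176 \left(- \frac{83}{396}\right) = - \frac{332}{9}$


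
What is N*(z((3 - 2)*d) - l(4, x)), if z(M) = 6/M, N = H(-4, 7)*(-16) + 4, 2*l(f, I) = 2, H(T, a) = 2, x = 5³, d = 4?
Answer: -14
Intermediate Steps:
x = 125
l(f, I) = 1 (l(f, I) = (½)*2 = 1)
N = -28 (N = 2*(-16) + 4 = -32 + 4 = -28)
N*(z((3 - 2)*d) - l(4, x)) = -28*(6/(((3 - 2)*4)) - 1*1) = -28*(6/((1*4)) - 1) = -28*(6/4 - 1) = -28*(6*(¼) - 1) = -28*(3/2 - 1) = -28*½ = -14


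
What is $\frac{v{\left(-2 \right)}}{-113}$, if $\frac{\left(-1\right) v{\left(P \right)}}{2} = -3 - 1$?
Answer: $- \frac{8}{113} \approx -0.070796$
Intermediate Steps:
$v{\left(P \right)} = 8$ ($v{\left(P \right)} = - 2 \left(-3 - 1\right) = \left(-2\right) \left(-4\right) = 8$)
$\frac{v{\left(-2 \right)}}{-113} = \frac{1}{-113} \cdot 8 = \left(- \frac{1}{113}\right) 8 = - \frac{8}{113}$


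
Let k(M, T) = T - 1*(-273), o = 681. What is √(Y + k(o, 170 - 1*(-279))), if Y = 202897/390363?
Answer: √110099925698829/390363 ≈ 26.880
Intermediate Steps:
Y = 202897/390363 (Y = 202897*(1/390363) = 202897/390363 ≈ 0.51976)
k(M, T) = 273 + T (k(M, T) = T + 273 = 273 + T)
√(Y + k(o, 170 - 1*(-279))) = √(202897/390363 + (273 + (170 - 1*(-279)))) = √(202897/390363 + (273 + (170 + 279))) = √(202897/390363 + (273 + 449)) = √(202897/390363 + 722) = √(282044983/390363) = √110099925698829/390363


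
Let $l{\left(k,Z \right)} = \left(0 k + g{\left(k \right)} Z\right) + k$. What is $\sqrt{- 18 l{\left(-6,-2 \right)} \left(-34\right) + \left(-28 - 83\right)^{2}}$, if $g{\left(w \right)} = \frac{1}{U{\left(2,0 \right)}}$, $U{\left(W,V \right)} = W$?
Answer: $3 \sqrt{893} \approx 89.649$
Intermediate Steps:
$g{\left(w \right)} = \frac{1}{2}$
$l{\left(k,Z \right)} = k + \frac{Z}{2}$ ($l{\left(k,Z \right)} = \left(0 k + \frac{Z}{2}\right) + k = \left(0 + \frac{Z}{2}\right) + k = \frac{Z}{2} + k = k + \frac{Z}{2}$)
$\sqrt{- 18 l{\left(-6,-2 \right)} \left(-34\right) + \left(-28 - 83\right)^{2}} = \sqrt{- 18 \left(-6 + \frac{1}{2} \left(-2\right)\right) \left(-34\right) + \left(-28 - 83\right)^{2}} = \sqrt{- 18 \left(-6 - 1\right) \left(-34\right) + \left(-111\right)^{2}} = \sqrt{\left(-18\right) \left(-7\right) \left(-34\right) + 12321} = \sqrt{126 \left(-34\right) + 12321} = \sqrt{-4284 + 12321} = \sqrt{8037} = 3 \sqrt{893}$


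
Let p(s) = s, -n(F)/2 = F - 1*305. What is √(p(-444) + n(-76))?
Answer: √318 ≈ 17.833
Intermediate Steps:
n(F) = 610 - 2*F (n(F) = -2*(F - 1*305) = -2*(F - 305) = -2*(-305 + F) = 610 - 2*F)
√(p(-444) + n(-76)) = √(-444 + (610 - 2*(-76))) = √(-444 + (610 + 152)) = √(-444 + 762) = √318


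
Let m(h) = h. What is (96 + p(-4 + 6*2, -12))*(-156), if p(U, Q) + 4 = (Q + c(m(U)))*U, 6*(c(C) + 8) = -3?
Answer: 11232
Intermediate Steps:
c(C) = -17/2 (c(C) = -8 + (1/6)*(-3) = -8 - 1/2 = -17/2)
p(U, Q) = -4 + U*(-17/2 + Q) (p(U, Q) = -4 + (Q - 17/2)*U = -4 + (-17/2 + Q)*U = -4 + U*(-17/2 + Q))
(96 + p(-4 + 6*2, -12))*(-156) = (96 + (-4 - 17*(-4 + 6*2)/2 - 12*(-4 + 6*2)))*(-156) = (96 + (-4 - 17*(-4 + 12)/2 - 12*(-4 + 12)))*(-156) = (96 + (-4 - 17/2*8 - 12*8))*(-156) = (96 + (-4 - 68 - 96))*(-156) = (96 - 168)*(-156) = -72*(-156) = 11232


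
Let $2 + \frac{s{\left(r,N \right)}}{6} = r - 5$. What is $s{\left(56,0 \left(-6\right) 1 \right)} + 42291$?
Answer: $42585$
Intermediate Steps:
$s{\left(r,N \right)} = -42 + 6 r$ ($s{\left(r,N \right)} = -12 + 6 \left(r - 5\right) = -12 + 6 \left(-5 + r\right) = -12 + \left(-30 + 6 r\right) = -42 + 6 r$)
$s{\left(56,0 \left(-6\right) 1 \right)} + 42291 = \left(-42 + 6 \cdot 56\right) + 42291 = \left(-42 + 336\right) + 42291 = 294 + 42291 = 42585$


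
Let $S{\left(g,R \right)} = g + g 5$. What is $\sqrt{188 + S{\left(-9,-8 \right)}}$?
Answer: $\sqrt{134} \approx 11.576$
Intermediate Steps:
$S{\left(g,R \right)} = 6 g$ ($S{\left(g,R \right)} = g + 5 g = 6 g$)
$\sqrt{188 + S{\left(-9,-8 \right)}} = \sqrt{188 + 6 \left(-9\right)} = \sqrt{188 - 54} = \sqrt{134}$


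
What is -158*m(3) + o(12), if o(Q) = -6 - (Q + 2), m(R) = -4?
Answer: 612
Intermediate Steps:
o(Q) = -8 - Q (o(Q) = -6 - (2 + Q) = -6 + (-2 - Q) = -8 - Q)
-158*m(3) + o(12) = -158*(-4) + (-8 - 1*12) = 632 + (-8 - 12) = 632 - 20 = 612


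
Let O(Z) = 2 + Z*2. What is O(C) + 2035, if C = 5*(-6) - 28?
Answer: 1921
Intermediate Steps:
C = -58 (C = -30 - 28 = -58)
O(Z) = 2 + 2*Z
O(C) + 2035 = (2 + 2*(-58)) + 2035 = (2 - 116) + 2035 = -114 + 2035 = 1921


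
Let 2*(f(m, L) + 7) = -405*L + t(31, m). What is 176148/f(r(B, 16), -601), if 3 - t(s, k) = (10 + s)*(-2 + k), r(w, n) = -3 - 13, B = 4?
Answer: 12582/8719 ≈ 1.4431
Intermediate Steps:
r(w, n) = -16
t(s, k) = 3 - (-2 + k)*(10 + s) (t(s, k) = 3 - (10 + s)*(-2 + k) = 3 - (-2 + k)*(10 + s))
f(m, L) = 71/2 - 405*L/2 - 41*m/2 (f(m, L) = -7 + (-405*L + (23 - 10*m + 2*31 - 1*m*31))/2 = -7 + (-405*L + (23 - 10*m + 62 - 31*m))/2 = -7 + (-405*L + (85 - 41*m))/2 = -7 + (85 - 405*L - 41*m)/2 = -7 + (85/2 - 405*L/2 - 41*m/2) = 71/2 - 405*L/2 - 41*m/2)
176148/f(r(B, 16), -601) = 176148/(71/2 - 405/2*(-601) - 41/2*(-16)) = 176148/(71/2 + 243405/2 + 328) = 176148/122066 = 176148*(1/122066) = 12582/8719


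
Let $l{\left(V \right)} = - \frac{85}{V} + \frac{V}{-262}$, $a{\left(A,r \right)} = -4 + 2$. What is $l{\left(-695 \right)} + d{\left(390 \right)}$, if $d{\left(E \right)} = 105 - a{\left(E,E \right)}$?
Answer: $\frac{3997785}{36418} \approx 109.78$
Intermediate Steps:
$a{\left(A,r \right)} = -2$
$d{\left(E \right)} = 107$ ($d{\left(E \right)} = 105 - -2 = 105 + 2 = 107$)
$l{\left(V \right)} = - \frac{85}{V} - \frac{V}{262}$ ($l{\left(V \right)} = - \frac{85}{V} + V \left(- \frac{1}{262}\right) = - \frac{85}{V} - \frac{V}{262}$)
$l{\left(-695 \right)} + d{\left(390 \right)} = \left(- \frac{85}{-695} - - \frac{695}{262}\right) + 107 = \left(\left(-85\right) \left(- \frac{1}{695}\right) + \frac{695}{262}\right) + 107 = \left(\frac{17}{139} + \frac{695}{262}\right) + 107 = \frac{101059}{36418} + 107 = \frac{3997785}{36418}$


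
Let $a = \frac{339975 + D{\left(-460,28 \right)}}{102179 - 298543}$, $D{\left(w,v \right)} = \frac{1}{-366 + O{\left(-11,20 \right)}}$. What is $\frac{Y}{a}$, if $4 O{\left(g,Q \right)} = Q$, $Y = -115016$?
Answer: $\frac{4076592829232}{61365487} \approx 66431.0$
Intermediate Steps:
$O{\left(g,Q \right)} = \frac{Q}{4}$
$D{\left(w,v \right)} = - \frac{1}{361}$ ($D{\left(w,v \right)} = \frac{1}{-366 + \frac{1}{4} \cdot 20} = \frac{1}{-366 + 5} = \frac{1}{-361} = - \frac{1}{361}$)
$a = - \frac{61365487}{35443702}$ ($a = \frac{339975 - \frac{1}{361}}{102179 - 298543} = \frac{122730974}{361 \left(-196364\right)} = \frac{122730974}{361} \left(- \frac{1}{196364}\right) = - \frac{61365487}{35443702} \approx -1.7313$)
$\frac{Y}{a} = - \frac{115016}{- \frac{61365487}{35443702}} = \left(-115016\right) \left(- \frac{35443702}{61365487}\right) = \frac{4076592829232}{61365487}$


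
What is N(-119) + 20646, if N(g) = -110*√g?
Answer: 20646 - 110*I*√119 ≈ 20646.0 - 1200.0*I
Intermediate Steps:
N(-119) + 20646 = -110*I*√119 + 20646 = 20646 - 110*I*√119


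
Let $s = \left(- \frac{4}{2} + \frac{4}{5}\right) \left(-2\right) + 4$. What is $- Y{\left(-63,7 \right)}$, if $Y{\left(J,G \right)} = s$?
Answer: $- \frac{32}{5} \approx -6.4$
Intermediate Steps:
$s = \frac{32}{5}$ ($s = \left(\left(-4\right) \frac{1}{2} + 4 \cdot \frac{1}{5}\right) \left(-2\right) + 4 = \left(-2 + \frac{4}{5}\right) \left(-2\right) + 4 = \left(- \frac{6}{5}\right) \left(-2\right) + 4 = \frac{12}{5} + 4 = \frac{32}{5} \approx 6.4$)
$Y{\left(J,G \right)} = \frac{32}{5}$
$- Y{\left(-63,7 \right)} = \left(-1\right) \frac{32}{5} = - \frac{32}{5}$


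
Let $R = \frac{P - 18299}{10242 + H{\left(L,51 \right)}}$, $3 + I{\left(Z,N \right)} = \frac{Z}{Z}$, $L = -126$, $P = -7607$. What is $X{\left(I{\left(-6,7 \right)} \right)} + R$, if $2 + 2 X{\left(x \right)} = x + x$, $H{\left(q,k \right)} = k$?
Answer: $- \frac{56785}{10293} \approx -5.5169$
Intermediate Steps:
$I{\left(Z,N \right)} = -2$ ($I{\left(Z,N \right)} = -3 + \frac{Z}{Z} = -3 + 1 = -2$)
$X{\left(x \right)} = -1 + x$ ($X{\left(x \right)} = -1 + \frac{x + x}{2} = -1 + \frac{2 x}{2} = -1 + x$)
$R = - \frac{25906}{10293}$ ($R = \frac{-7607 - 18299}{10242 + 51} = - \frac{25906}{10293} \approx -2.5169$)
$X{\left(I{\left(-6,7 \right)} \right)} + R = \left(-1 - 2\right) - \frac{25906}{10293} = -3 - \frac{25906}{10293} = - \frac{56785}{10293}$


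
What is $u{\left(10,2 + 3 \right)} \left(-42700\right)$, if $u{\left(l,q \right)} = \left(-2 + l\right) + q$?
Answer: $-555100$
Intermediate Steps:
$u{\left(l,q \right)} = -2 + l + q$
$u{\left(10,2 + 3 \right)} \left(-42700\right) = \left(-2 + 10 + \left(2 + 3\right)\right) \left(-42700\right) = \left(-2 + 10 + 5\right) \left(-42700\right) = 13 \left(-42700\right) = -555100$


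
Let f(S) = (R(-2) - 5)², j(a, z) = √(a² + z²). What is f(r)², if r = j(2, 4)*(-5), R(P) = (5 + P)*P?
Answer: 14641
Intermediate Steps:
R(P) = P*(5 + P)
r = -10*√5 (r = √(2² + 4²)*(-5) = √(4 + 16)*(-5) = √20*(-5) = (2*√5)*(-5) = -10*√5 ≈ -22.361)
f(S) = 121 (f(S) = (-2*(5 - 2) - 5)² = (-2*3 - 5)² = (-6 - 5)² = (-11)² = 121)
f(r)² = 121² = 14641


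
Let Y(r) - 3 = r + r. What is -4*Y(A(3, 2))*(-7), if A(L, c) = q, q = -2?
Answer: -28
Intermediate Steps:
A(L, c) = -2
Y(r) = 3 + 2*r (Y(r) = 3 + (r + r) = 3 + 2*r)
-4*Y(A(3, 2))*(-7) = -4*(3 + 2*(-2))*(-7) = -4*(3 - 4)*(-7) = -4*(-1)*(-7) = 4*(-7) = -28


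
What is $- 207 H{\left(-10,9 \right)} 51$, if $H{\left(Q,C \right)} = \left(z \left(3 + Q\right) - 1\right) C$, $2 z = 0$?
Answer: $95013$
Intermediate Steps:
$z = 0$ ($z = \frac{1}{2} \cdot 0 = 0$)
$H{\left(Q,C \right)} = - C$ ($H{\left(Q,C \right)} = \left(0 \left(3 + Q\right) - 1\right) C = \left(0 - 1\right) C = - C$)
$- 207 H{\left(-10,9 \right)} 51 = - 207 \left(\left(-1\right) 9\right) 51 = \left(-207\right) \left(-9\right) 51 = 1863 \cdot 51 = 95013$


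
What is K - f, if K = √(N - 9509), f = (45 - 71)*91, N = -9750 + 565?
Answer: 2366 + I*√18694 ≈ 2366.0 + 136.73*I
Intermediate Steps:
N = -9185
f = -2366 (f = -26*91 = -2366)
K = I*√18694 (K = √(-9185 - 9509) = √(-18694) = I*√18694 ≈ 136.73*I)
K - f = I*√18694 - 1*(-2366) = I*√18694 + 2366 = 2366 + I*√18694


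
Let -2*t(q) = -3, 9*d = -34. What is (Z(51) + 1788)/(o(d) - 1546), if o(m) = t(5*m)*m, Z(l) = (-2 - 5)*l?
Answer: -4293/4655 ≈ -0.92223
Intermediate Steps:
d = -34/9 (d = (⅑)*(-34) = -34/9 ≈ -3.7778)
t(q) = 3/2 (t(q) = -½*(-3) = 3/2)
Z(l) = -7*l
o(m) = 3*m/2
(Z(51) + 1788)/(o(d) - 1546) = (-7*51 + 1788)/((3/2)*(-34/9) - 1546) = (-357 + 1788)/(-17/3 - 1546) = 1431/(-4655/3) = 1431*(-3/4655) = -4293/4655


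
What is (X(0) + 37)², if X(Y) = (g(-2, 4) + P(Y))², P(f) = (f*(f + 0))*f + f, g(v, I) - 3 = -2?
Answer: 1444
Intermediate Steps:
g(v, I) = 1 (g(v, I) = 3 - 2 = 1)
P(f) = f + f³ (P(f) = (f*f)*f + f = f²*f + f = f³ + f = f + f³)
X(Y) = (1 + Y + Y³)² (X(Y) = (1 + (Y + Y³))² = (1 + Y + Y³)²)
(X(0) + 37)² = ((1 + 0 + 0³)² + 37)² = ((1 + 0 + 0)² + 37)² = (1² + 37)² = (1 + 37)² = 38² = 1444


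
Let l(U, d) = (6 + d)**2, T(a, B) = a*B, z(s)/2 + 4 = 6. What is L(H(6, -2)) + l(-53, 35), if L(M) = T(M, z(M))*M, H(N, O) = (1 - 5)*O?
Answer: 1937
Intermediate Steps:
z(s) = 4 (z(s) = -8 + 2*6 = -8 + 12 = 4)
T(a, B) = B*a
H(N, O) = -4*O
L(M) = 4*M**2 (L(M) = (4*M)*M = 4*M**2)
L(H(6, -2)) + l(-53, 35) = 4*(-4*(-2))**2 + (6 + 35)**2 = 4*8**2 + 41**2 = 4*64 + 1681 = 256 + 1681 = 1937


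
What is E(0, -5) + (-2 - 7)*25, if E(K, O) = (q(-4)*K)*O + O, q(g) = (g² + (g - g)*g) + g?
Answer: -230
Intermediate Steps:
q(g) = g + g² (q(g) = (g² + 0*g) + g = (g² + 0) + g = g² + g = g + g²)
E(K, O) = O + 12*K*O (E(K, O) = ((-4*(1 - 4))*K)*O + O = ((-4*(-3))*K)*O + O = (12*K)*O + O = 12*K*O + O = O + 12*K*O)
E(0, -5) + (-2 - 7)*25 = -5*(1 + 12*0) + (-2 - 7)*25 = -5*(1 + 0) - 9*25 = -5*1 - 225 = -5 - 225 = -230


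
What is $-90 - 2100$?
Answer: $-2190$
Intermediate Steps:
$-90 - 2100 = -2190$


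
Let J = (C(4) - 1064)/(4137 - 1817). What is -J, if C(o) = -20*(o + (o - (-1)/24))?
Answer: 7349/13920 ≈ 0.52795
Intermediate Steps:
C(o) = -⅚ - 40*o (C(o) = -20*(o + (o - (-1)/24)) = -20*(o + (o - 1*(-1/24))) = -20*(o + (o + 1/24)) = -20*(o + (1/24 + o)) = -20*(1/24 + 2*o) = -⅚ - 40*o)
J = -7349/13920 (J = ((-⅚ - 40*4) - 1064)/(4137 - 1817) = ((-⅚ - 160) - 1064)/2320 = (-965/6 - 1064)*(1/2320) = -7349/6*1/2320 = -7349/13920 ≈ -0.52795)
-J = -1*(-7349/13920) = 7349/13920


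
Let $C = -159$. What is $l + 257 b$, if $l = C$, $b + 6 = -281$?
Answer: $-73918$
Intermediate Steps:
$b = -287$ ($b = -6 - 281 = -287$)
$l = -159$
$l + 257 b = -159 + 257 \left(-287\right) = -159 - 73759 = -73918$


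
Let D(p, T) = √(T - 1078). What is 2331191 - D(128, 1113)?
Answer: 2331191 - √35 ≈ 2.3312e+6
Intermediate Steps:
D(p, T) = √(-1078 + T)
2331191 - D(128, 1113) = 2331191 - √(-1078 + 1113) = 2331191 - √35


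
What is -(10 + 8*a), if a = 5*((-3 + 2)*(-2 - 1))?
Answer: -130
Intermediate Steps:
a = 15 (a = 5*(-1*(-3)) = 5*3 = 15)
-(10 + 8*a) = -(10 + 8*15) = -(10 + 120) = -1*130 = -130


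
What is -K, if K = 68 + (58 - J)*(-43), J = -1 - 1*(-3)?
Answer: 2340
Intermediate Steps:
J = 2 (J = -1 + 3 = 2)
K = -2340 (K = 68 + (58 - 1*2)*(-43) = 68 + (58 - 2)*(-43) = 68 + 56*(-43) = 68 - 2408 = -2340)
-K = -1*(-2340) = 2340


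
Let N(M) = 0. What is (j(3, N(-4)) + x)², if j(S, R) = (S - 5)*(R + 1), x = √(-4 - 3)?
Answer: (2 - I*√7)² ≈ -3.0 - 10.583*I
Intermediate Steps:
x = I*√7 (x = √(-7) = I*√7 ≈ 2.6458*I)
j(S, R) = (1 + R)*(-5 + S) (j(S, R) = (-5 + S)*(1 + R) = (1 + R)*(-5 + S))
(j(3, N(-4)) + x)² = ((-5 + 3 - 5*0 + 0*3) + I*√7)² = ((-5 + 3 + 0 + 0) + I*√7)² = (-2 + I*√7)²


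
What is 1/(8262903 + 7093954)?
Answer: 1/15356857 ≈ 6.5118e-8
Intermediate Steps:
1/(8262903 + 7093954) = 1/15356857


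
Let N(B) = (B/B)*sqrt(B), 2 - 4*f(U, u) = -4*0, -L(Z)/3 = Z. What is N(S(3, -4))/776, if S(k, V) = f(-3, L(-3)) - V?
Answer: 3*sqrt(2)/1552 ≈ 0.0027337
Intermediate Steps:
L(Z) = -3*Z
f(U, u) = 1/2 (f(U, u) = 1/2 - (-1)*0 = 1/2 - 1/4*0 = 1/2 + 0 = 1/2)
S(k, V) = 1/2 - V
N(B) = sqrt(B) (N(B) = 1*sqrt(B) = sqrt(B))
N(S(3, -4))/776 = sqrt(1/2 - 1*(-4))/776 = sqrt(1/2 + 4)*(1/776) = sqrt(9/2)*(1/776) = (3*sqrt(2)/2)*(1/776) = 3*sqrt(2)/1552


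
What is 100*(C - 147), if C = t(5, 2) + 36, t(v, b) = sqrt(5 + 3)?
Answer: -11100 + 200*sqrt(2) ≈ -10817.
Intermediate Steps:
t(v, b) = 2*sqrt(2) (t(v, b) = sqrt(8) = 2*sqrt(2))
C = 36 + 2*sqrt(2) (C = 2*sqrt(2) + 36 = 36 + 2*sqrt(2) ≈ 38.828)
100*(C - 147) = 100*((36 + 2*sqrt(2)) - 147) = 100*(-111 + 2*sqrt(2)) = -11100 + 200*sqrt(2)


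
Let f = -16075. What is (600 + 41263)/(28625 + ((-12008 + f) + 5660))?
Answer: 41863/6202 ≈ 6.7499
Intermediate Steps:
(600 + 41263)/(28625 + ((-12008 + f) + 5660)) = (600 + 41263)/(28625 + ((-12008 - 16075) + 5660)) = 41863/(28625 + (-28083 + 5660)) = 41863/(28625 - 22423) = 41863/6202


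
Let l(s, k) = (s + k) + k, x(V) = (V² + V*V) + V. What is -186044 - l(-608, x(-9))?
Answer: -185742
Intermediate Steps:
x(V) = V + 2*V² (x(V) = (V² + V²) + V = 2*V² + V = V + 2*V²)
l(s, k) = s + 2*k (l(s, k) = (k + s) + k = s + 2*k)
-186044 - l(-608, x(-9)) = -186044 - (-608 + 2*(-9*(1 + 2*(-9)))) = -186044 - (-608 + 2*(-9*(1 - 18))) = -186044 - (-608 + 2*(-9*(-17))) = -186044 - (-608 + 2*153) = -186044 - (-608 + 306) = -186044 - 1*(-302) = -186044 + 302 = -185742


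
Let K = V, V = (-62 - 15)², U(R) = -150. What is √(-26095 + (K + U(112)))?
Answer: 2*I*√5079 ≈ 142.53*I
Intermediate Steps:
V = 5929 (V = (-77)² = 5929)
K = 5929
√(-26095 + (K + U(112))) = √(-26095 + (5929 - 150)) = √(-26095 + 5779) = √(-20316) = 2*I*√5079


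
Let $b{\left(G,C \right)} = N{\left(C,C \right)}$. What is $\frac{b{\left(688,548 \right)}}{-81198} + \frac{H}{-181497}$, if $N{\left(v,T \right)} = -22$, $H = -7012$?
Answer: $\frac{95558885}{2456198901} \approx 0.038905$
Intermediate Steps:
$b{\left(G,C \right)} = -22$
$\frac{b{\left(688,548 \right)}}{-81198} + \frac{H}{-181497} = - \frac{22}{-81198} - \frac{7012}{-181497} = \left(-22\right) \left(- \frac{1}{81198}\right) - - \frac{7012}{181497} = \frac{11}{40599} + \frac{7012}{181497} = \frac{95558885}{2456198901}$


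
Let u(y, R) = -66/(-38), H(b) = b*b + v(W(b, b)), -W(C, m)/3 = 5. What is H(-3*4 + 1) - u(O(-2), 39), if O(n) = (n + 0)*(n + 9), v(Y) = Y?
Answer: 1981/19 ≈ 104.26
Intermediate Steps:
W(C, m) = -15 (W(C, m) = -3*5 = -15)
O(n) = n*(9 + n)
H(b) = -15 + b² (H(b) = b*b - 15 = b² - 15 = -15 + b²)
u(y, R) = 33/19 (u(y, R) = -66*(-1/38) = 33/19)
H(-3*4 + 1) - u(O(-2), 39) = (-15 + (-3*4 + 1)²) - 1*33/19 = (-15 + (-12 + 1)²) - 33/19 = (-15 + (-11)²) - 33/19 = (-15 + 121) - 33/19 = 106 - 33/19 = 1981/19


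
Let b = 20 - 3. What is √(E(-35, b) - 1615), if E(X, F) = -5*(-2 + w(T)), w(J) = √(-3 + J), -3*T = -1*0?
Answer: √(-1605 - 5*I*√3) ≈ 0.1081 - 40.063*I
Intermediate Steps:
T = 0 (T = -(-1)*0/3 = -⅓*0 = 0)
b = 17
E(X, F) = 10 - 5*I*√3 (E(X, F) = -5*(-2 + √(-3 + 0)) = -5*(-2 + √(-3)) = -5*(-2 + I*√3) = 10 - 5*I*√3)
√(E(-35, b) - 1615) = √((10 - 5*I*√3) - 1615) = √(-1605 - 5*I*√3)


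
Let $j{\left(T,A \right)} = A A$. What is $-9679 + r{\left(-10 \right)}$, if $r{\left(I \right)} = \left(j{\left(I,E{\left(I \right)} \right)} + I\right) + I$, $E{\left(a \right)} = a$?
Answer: $-9599$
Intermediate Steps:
$j{\left(T,A \right)} = A^{2}$
$r{\left(I \right)} = I^{2} + 2 I$ ($r{\left(I \right)} = \left(I^{2} + I\right) + I = \left(I + I^{2}\right) + I = I^{2} + 2 I$)
$-9679 + r{\left(-10 \right)} = -9679 - 10 \left(2 - 10\right) = -9679 - -80 = -9679 + 80 = -9599$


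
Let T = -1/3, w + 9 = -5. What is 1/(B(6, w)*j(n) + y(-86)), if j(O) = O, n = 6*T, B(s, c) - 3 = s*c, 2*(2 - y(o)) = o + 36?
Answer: 1/189 ≈ 0.0052910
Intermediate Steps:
w = -14 (w = -9 - 5 = -14)
y(o) = -16 - o/2 (y(o) = 2 - (o + 36)/2 = 2 - (36 + o)/2 = 2 + (-18 - o/2) = -16 - o/2)
T = -⅓ (T = -1*⅓ = -⅓ ≈ -0.33333)
B(s, c) = 3 + c*s (B(s, c) = 3 + s*c = 3 + c*s)
n = -2 (n = 6*(-⅓) = -2)
1/(B(6, w)*j(n) + y(-86)) = 1/((3 - 14*6)*(-2) + (-16 - ½*(-86))) = 1/((3 - 84)*(-2) + (-16 + 43)) = 1/(-81*(-2) + 27) = 1/(162 + 27) = 1/189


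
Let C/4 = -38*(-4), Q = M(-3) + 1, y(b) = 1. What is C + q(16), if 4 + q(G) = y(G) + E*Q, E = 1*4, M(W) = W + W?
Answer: 585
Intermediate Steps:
M(W) = 2*W
Q = -5 (Q = 2*(-3) + 1 = -6 + 1 = -5)
E = 4
q(G) = -23 (q(G) = -4 + (1 + 4*(-5)) = -4 + (1 - 20) = -4 - 19 = -23)
C = 608 (C = 4*(-38*(-4)) = 4*152 = 608)
C + q(16) = 608 - 23 = 585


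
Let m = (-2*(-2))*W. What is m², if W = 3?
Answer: 144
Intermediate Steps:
m = 12 (m = -2*(-2)*3 = 4*3 = 12)
m² = 12² = 144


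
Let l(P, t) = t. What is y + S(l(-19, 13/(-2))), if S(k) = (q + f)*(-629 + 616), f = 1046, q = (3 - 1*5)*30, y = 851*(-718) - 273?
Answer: -624109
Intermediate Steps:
y = -611291 (y = -611018 - 273 = -611291)
q = -60 (q = (3 - 5)*30 = -2*30 = -60)
S(k) = -12818 (S(k) = (-60 + 1046)*(-629 + 616) = 986*(-13) = -12818)
y + S(l(-19, 13/(-2))) = -611291 - 12818 = -624109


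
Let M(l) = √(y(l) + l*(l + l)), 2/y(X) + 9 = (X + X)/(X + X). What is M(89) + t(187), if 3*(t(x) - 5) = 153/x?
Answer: 58/11 + √63367/2 ≈ 131.14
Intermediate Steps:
y(X) = -¼ (y(X) = 2/(-9 + (X + X)/(X + X)) = 2/(-9 + (2*X)/((2*X))) = 2/(-9 + (2*X)*(1/(2*X))) = 2/(-9 + 1) = 2/(-8) = 2*(-⅛) = -¼)
t(x) = 5 + 51/x (t(x) = 5 + (153/x)/3 = 5 + 51/x)
M(l) = √(-¼ + 2*l²) (M(l) = √(-¼ + l*(l + l)) = √(-¼ + l*(2*l)) = √(-¼ + 2*l²))
M(89) + t(187) = √(-1 + 8*89²)/2 + (5 + 51/187) = √(-1 + 8*7921)/2 + (5 + 51*(1/187)) = √(-1 + 63368)/2 + (5 + 3/11) = √63367/2 + 58/11 = 58/11 + √63367/2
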